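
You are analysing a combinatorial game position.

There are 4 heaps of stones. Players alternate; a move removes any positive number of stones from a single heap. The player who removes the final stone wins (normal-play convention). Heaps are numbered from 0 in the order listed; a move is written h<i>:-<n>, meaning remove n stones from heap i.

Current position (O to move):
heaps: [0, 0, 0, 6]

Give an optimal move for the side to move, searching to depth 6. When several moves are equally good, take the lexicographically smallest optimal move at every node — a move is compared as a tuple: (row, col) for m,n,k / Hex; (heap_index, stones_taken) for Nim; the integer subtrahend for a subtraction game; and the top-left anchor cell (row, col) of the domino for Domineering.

O's best at [(0,0,0,6)]: h3:-6

p1 O@[(0,0,0,6)]: h3:-1[(0,0,0,5)]-1 h3:-2[(0,0,0,4)]-1 h3:-3[(0,0,0,3)]-1 h3:-4[(0,0,0,2)]-1 h3:-5[(0,0,0,1)]-1 h3:-6[(0,0,0,0)]+1*
p2 X@[(0,0,0,0)] terminal -1; root [(0,0,0,6)] d6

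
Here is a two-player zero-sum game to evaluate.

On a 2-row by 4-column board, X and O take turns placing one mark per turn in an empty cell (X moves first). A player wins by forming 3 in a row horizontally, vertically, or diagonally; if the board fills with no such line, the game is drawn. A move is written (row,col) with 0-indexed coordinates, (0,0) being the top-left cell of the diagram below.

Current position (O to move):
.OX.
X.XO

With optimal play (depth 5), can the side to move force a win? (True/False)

ply 1, O at .OX./X.XO | (0,0)=-1→OOX./X.XO; (0,3)=-1→.OXO/X.XO; (1,1)=+0→.OX./XOXO*
ply 2, X at .OX./XOXO | (0,0)=+0→XOX./XOXO*; (0,3)=+0→.OXX/XOXO
ply 3, O at XOX./XOXO | (0,3)=+0→XOXO/XOXO*
ply 4: XOXO/XOXO is terminal +0 (X); from .OX./X.XO depth 5

O winning at [.OX./X.XO]: False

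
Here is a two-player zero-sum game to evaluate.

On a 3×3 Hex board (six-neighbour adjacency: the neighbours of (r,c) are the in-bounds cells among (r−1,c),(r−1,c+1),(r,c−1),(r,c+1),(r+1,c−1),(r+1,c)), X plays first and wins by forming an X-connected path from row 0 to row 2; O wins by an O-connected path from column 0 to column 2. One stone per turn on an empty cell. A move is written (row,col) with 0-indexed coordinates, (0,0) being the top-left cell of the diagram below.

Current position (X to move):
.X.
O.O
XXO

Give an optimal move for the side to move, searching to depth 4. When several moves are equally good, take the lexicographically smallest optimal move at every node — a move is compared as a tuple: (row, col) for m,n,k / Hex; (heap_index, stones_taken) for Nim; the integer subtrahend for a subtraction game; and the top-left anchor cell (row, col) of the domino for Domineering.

[.X./O.O/XXO] X move#1: (0,0):-1/XX./O.O/XXO, (0,2):-1/.XX/O.O/XXO, (1,1):+1/.X./OXO/XXO*
[.X./OXO/XXO] end (terminal -1, O#2); searched .X./O.O/XXO to 4

X's best at [.X./O.O/XXO]: (1,1)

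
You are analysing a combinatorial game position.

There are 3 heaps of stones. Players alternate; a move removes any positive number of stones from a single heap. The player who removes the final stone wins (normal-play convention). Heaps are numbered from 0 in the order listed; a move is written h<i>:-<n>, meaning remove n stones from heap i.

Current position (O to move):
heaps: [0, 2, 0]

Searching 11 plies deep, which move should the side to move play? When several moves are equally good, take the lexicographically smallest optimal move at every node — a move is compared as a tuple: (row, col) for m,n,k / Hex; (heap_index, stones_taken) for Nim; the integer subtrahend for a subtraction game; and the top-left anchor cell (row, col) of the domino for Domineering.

ply 1, O at (0,2,0) | h1:-1=-1→(0,1,0); h1:-2=+1→(0,0,0)*
ply 2: (0,0,0) is terminal -1 (X); from (0,2,0) depth 11

O's best at [(0,2,0)]: h1:-2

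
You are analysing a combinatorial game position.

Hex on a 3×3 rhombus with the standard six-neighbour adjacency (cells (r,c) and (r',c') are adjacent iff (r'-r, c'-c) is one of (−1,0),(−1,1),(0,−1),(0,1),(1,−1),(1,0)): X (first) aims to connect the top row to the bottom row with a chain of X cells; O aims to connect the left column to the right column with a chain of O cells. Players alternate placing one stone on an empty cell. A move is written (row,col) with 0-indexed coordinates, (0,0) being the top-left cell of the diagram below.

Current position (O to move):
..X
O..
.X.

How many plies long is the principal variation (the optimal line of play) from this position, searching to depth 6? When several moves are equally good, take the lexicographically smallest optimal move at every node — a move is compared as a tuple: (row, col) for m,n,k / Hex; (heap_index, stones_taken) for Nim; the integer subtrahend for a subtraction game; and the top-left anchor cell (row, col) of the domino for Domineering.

[..X/O../.X.] O move#1: (0,0):-1/O.X/O../.X.*, (0,1):-1/.OX/O../.X., (1,1):-1/..X/OO./.X., (1,2):-1/..X/O.O/.X., (2,0):-1/..X/O../OX., (2,2):-1/..X/O../.XO
[O.X/O../.X.] X move#2: (0,1):+1/OXX/O../.X.*, (1,1):+1/O.X/OX./.X., (1,2):+1/O.X/O.X/.X., (2,0):+1/O.X/O../XX., (2,2):+1/O.X/O../.XX
[OXX/O../.X.] O move#3: (1,1):-1/OXX/OO./.X.*, (1,2):-1/OXX/O.O/.X., (2,0):-1/OXX/O../OX., (2,2):-1/OXX/O../.XO
[OXX/OO./.X.] X move#4: (1,2):+1/OXX/OOX/.X.*, (2,0):-1/OXX/OO./XX., (2,2):-1/OXX/OO./.XX
[OXX/OOX/.X.] end (terminal -1, O#5); searched ..X/O../.X. to 6

PV length from [..X/O../.X.]: 4 plies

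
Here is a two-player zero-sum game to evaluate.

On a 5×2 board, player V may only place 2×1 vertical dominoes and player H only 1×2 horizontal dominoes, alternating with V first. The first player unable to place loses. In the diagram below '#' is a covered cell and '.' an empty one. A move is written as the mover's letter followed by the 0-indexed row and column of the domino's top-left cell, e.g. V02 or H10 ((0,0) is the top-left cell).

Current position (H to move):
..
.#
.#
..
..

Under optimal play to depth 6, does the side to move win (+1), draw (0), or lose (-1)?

ply 1, H at ../.#/.#/../.. | H00=-1→##/.#/.#/../..; H30=+1→../.#/.#/##/..*; H40=+1→../.#/.#/../##
ply 2, V at ../.#/.#/##/.. | V00=-1→#./##/.#/##/..*; V10=-1→../##/##/##/..
ply 3, H at #./##/.#/##/.. | H40=+1→#./##/.#/##/##*
ply 4: #./##/.#/##/## is terminal -1 (V); from ../.#/.#/../.. depth 6

value(../.#/.#/../.., H) = +1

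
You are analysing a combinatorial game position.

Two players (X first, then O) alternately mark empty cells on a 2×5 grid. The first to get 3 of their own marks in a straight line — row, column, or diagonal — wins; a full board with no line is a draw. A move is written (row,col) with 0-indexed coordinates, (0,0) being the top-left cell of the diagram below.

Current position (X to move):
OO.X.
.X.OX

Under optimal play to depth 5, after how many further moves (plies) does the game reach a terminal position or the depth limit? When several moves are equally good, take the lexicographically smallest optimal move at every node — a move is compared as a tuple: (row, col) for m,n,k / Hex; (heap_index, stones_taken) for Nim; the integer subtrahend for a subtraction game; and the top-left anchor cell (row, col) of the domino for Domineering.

[OO.X./.X.OX] X move#1: (0,2):+0/OOXX./.X.OX*, (0,4):-1/OO.XX/.X.OX, (1,0):-1/OO.X./XX.OX, (1,2):-1/OO.X./.XXOX
[OOXX./.X.OX] O move#2: (0,4):+0/OOXXO/.X.OX*, (1,0):-1/OOXX./OX.OX, (1,2):-1/OOXX./.XOOX
[OOXXO/.X.OX] X move#3: (1,0):+0/OOXXO/XX.OX*, (1,2):+0/OOXXO/.XXOX
[OOXXO/XX.OX] O move#4: (1,2):+0/OOXXO/XXOOX*
[OOXXO/XXOOX] end (terminal +0, X#5); searched OO.X./.X.OX to 5

PV length from [OO.X./.X.OX]: 4 plies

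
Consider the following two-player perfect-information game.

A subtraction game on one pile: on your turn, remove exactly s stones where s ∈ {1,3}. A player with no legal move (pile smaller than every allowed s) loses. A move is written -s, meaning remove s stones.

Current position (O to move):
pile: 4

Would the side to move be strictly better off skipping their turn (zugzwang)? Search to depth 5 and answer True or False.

p1 O@[4]: -1[3]-1* -3[1]-1
p2 X@[3]: -1[2]+1* -3[0]+1
p3 O@[2]: -1[1]-1*
p4 X@[1]: -1[0]+1*
p5 O@[0] terminal -1; root [4] d5
suppose O passes — search the same position with X to move:
pass> p1 X@[4]: -1[3]-1* -3[1]-1
pass> p2 O@[3]: -1[2]+1* -3[0]+1
pass> p3 X@[2]: -1[1]-1*
pass> p4 O@[1]: -1[0]+1*
pass> p5 X@[0] terminal -1; root [4] d5
for O: play -1, pass +1

zugzwang(4, O) = True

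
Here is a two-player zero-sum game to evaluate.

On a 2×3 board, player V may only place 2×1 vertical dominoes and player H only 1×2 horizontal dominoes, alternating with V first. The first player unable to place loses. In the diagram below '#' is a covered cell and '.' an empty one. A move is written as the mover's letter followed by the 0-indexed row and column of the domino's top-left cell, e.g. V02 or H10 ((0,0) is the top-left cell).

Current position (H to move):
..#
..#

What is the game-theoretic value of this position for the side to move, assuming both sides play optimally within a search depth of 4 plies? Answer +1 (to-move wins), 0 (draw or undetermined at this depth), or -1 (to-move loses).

ply 1, H at ..#/..# | H00=+1→###/..#*; H10=+1→..#/###
ply 2: ###/..# is terminal -1 (V); from ..#/..# depth 4

value(..#/..#, H) = +1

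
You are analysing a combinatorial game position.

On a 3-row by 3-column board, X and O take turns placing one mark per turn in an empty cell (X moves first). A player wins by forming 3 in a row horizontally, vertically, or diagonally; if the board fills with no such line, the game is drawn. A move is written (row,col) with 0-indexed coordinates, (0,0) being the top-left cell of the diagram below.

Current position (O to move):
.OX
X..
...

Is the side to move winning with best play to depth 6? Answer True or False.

O winning at [.OX/X../...]: False

[.OX/X../...] O move#1: (0,0):-1/OOX/X../..., (1,1):+0/.OX/XO./...*, (1,2):-1/.OX/X.O/..., (2,0):-1/.OX/X../O.., (2,1):-1/.OX/X../.O., (2,2):-1/.OX/X../..O
[.OX/XO./...] X move#2: (0,0):-1/XOX/XO./..., (1,2):-1/.OX/XOX/..., (2,0):-1/.OX/XO./X.., (2,1):+0/.OX/XO./.X.*, (2,2):-1/.OX/XO./..X
[.OX/XO./.X.] O move#3: (0,0):-1/OOX/XO./.X., (1,2):-1/.OX/XOO/.X., (2,0):+0/.OX/XO./OX.*, (2,2):+0/.OX/XO./.XO
[.OX/XO./OX.] X move#4: (0,0):+0/XOX/XO./OX.*, (1,2):+0/.OX/XOX/OX., (2,2):+0/.OX/XO./OXX
[XOX/XO./OX.] O move#5: (1,2):+0/XOX/XOO/OX.*, (2,2):+0/XOX/XO./OXO
[XOX/XOO/OX.] X move#6: (2,2):+0/XOX/XOO/OXX*
[XOX/XOO/OXX] end (terminal +0, O#7); searched .OX/X../... to 6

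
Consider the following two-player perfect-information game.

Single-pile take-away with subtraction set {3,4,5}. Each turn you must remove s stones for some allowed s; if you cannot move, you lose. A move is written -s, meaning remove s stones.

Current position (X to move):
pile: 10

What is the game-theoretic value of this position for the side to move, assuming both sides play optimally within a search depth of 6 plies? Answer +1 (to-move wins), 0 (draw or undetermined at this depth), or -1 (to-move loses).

[10] X move#1: -3:-1/7*, -4:-1/6, -5:-1/5
[7] O move#2: -3:-1/4, -4:-1/3, -5:+1/2*
[2] end (terminal -1, X#3); searched 10 to 6

value(10, X) = -1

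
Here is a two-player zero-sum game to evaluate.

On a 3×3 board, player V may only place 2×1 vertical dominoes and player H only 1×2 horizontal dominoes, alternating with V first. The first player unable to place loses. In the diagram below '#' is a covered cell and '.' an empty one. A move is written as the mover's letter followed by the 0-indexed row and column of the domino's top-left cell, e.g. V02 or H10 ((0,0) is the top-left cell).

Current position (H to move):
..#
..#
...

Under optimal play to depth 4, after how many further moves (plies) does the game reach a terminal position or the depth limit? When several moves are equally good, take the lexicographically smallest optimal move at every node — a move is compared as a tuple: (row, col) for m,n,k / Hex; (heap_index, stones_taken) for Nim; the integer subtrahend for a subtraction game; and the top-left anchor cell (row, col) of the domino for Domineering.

PV length from [..#/..#/...]: 1 ply

p1 H@[..#/..#/...]: H00[###/..#/...]-1 H10[..#/###/...]+1* H20[..#/..#/##.]-1 H21[..#/..#/.##]-1
p2 V@[..#/###/...] terminal -1; root [..#/..#/...] d4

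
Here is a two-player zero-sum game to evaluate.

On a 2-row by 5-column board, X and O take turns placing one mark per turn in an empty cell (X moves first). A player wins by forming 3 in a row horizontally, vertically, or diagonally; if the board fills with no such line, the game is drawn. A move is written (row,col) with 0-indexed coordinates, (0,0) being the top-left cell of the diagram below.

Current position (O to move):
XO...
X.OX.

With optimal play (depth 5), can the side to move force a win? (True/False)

p1 O@[XO.../X.OX.]: (0,2)[XOO../X.OX.]+0* (0,3)[XO.O./X.OX.]+0 (0,4)[XO..O/X.OX.]+0 (1,1)[XO.../XOOX.]+0 (1,4)[XO.../X.OXO]+0
p2 X@[XOO../X.OX.]: (0,3)[XOOX./X.OX.]+0* (0,4)[XOO.X/X.OX.]-1 (1,1)[XOO../XXOX.]-1 (1,4)[XOO../X.OXX]-1
p3 O@[XOOX./X.OX.]: (0,4)[XOOXO/X.OX.]+0* (1,1)[XOOX./XOOX.]+0 (1,4)[XOOX./X.OXO]+0
p4 X@[XOOXO/X.OX.]: (1,1)[XOOXO/XXOX.]+0* (1,4)[XOOXO/X.OXX]+0
p5 O@[XOOXO/XXOX.]: (1,4)[XOOXO/XXOXO]+0*
p6 X@[XOOXO/XXOXO] terminal +0; root [XO.../X.OX.] d5

O winning at [XO.../X.OX.]: False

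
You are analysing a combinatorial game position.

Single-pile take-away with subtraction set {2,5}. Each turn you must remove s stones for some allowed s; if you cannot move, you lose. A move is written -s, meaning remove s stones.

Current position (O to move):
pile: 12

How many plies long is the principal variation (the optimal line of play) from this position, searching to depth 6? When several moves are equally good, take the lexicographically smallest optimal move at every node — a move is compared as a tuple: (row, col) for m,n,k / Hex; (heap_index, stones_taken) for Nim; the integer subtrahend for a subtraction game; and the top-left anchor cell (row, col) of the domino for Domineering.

PV length from [12]: 3 plies

p1 O@[12]: -2[10]-1 -5[7]+1*
p2 X@[7]: -2[5]-1* -5[2]-1
p3 O@[5]: -2[3]-1 -5[0]+1*
p4 X@[0] terminal -1; root [12] d6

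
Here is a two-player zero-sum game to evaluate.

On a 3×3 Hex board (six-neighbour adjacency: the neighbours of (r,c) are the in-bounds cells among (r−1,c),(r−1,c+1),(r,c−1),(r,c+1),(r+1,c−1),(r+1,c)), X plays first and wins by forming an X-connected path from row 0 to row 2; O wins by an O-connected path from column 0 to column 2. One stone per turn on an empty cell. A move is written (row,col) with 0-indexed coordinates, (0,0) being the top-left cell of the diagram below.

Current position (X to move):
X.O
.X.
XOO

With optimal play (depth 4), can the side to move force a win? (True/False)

p1 X@[X.O/.X./XOO]: (0,1)[XXO/.X./XOO]+1* (1,0)[X.O/XX./XOO]+1 (1,2)[X.O/.XX/XOO]+1
p2 O@[XXO/.X./XOO] terminal -1; root [X.O/.X./XOO] d4

X winning at [X.O/.X./XOO]: True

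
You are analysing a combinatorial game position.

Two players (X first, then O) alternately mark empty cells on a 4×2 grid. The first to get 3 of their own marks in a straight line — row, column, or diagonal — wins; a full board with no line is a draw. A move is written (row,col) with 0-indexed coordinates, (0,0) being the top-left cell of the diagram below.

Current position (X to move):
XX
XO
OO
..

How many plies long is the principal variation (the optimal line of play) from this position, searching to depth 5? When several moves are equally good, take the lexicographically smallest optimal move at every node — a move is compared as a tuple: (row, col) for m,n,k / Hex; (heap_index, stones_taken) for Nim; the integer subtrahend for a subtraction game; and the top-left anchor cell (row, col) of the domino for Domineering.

PV length from [XX/XO/OO/..]: 2 plies

[XX/XO/OO/..] X move#1: (3,0):-1/XX/XO/OO/X., (3,1):+0/XX/XO/OO/.X*
[XX/XO/OO/.X] O move#2: (3,0):+0/XX/XO/OO/OX*
[XX/XO/OO/OX] end (terminal +0, X#3); searched XX/XO/OO/.. to 5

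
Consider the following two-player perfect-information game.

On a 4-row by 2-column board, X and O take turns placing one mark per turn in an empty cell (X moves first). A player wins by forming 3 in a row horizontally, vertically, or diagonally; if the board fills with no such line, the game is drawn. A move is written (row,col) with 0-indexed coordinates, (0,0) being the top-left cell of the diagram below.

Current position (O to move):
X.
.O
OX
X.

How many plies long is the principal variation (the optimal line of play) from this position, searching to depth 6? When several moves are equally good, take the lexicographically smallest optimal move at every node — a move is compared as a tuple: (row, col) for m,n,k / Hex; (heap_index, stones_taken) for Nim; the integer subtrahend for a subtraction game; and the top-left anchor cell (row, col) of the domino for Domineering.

p1 O@[X./.O/OX/X.]: (0,1)[XO/.O/OX/X.]+0* (1,0)[X./OO/OX/X.]+0 (3,1)[X./.O/OX/XO]+0
p2 X@[XO/.O/OX/X.]: (1,0)[XO/XO/OX/X.]+0* (3,1)[XO/.O/OX/XX]+0
p3 O@[XO/XO/OX/X.]: (3,1)[XO/XO/OX/XO]+0*
p4 X@[XO/XO/OX/XO] terminal +0; root [X./.O/OX/X.] d6

PV length from [X./.O/OX/X.]: 3 plies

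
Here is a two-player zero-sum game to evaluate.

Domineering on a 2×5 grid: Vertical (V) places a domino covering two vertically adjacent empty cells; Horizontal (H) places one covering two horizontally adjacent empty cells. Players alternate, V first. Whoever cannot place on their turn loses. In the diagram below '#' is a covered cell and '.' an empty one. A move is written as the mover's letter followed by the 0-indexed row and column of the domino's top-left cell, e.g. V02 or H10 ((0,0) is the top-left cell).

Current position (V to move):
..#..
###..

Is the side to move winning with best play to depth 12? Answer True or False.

p1 V@[..#../###..]: V03[..##./####.]+1* V04[..#.#/###.#]+1
p2 H@[..##./####.]: H00[####./####.]-1*
p3 V@[####./####.]: V04[#####/#####]+1*
p4 H@[#####/#####] terminal -1; root [..#../###..] d12

V winning at [..#../###..]: True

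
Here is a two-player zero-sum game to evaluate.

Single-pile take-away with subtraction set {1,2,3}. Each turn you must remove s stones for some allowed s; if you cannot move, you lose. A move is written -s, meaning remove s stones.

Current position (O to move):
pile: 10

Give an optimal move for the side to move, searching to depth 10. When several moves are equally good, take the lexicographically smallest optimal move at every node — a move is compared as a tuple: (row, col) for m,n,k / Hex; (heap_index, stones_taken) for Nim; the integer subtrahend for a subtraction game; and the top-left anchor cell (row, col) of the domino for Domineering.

[10] O move#1: -1:-1/9, -2:+1/8*, -3:-1/7
[8] X move#2: -1:-1/7*, -2:-1/6, -3:-1/5
[7] O move#3: -1:-1/6, -2:-1/5, -3:+1/4*
[4] X move#4: -1:-1/3*, -2:-1/2, -3:-1/1
[3] O move#5: -1:-1/2, -2:-1/1, -3:+1/0*
[0] end (terminal -1, X#6); searched 10 to 10

O's best at [10]: -2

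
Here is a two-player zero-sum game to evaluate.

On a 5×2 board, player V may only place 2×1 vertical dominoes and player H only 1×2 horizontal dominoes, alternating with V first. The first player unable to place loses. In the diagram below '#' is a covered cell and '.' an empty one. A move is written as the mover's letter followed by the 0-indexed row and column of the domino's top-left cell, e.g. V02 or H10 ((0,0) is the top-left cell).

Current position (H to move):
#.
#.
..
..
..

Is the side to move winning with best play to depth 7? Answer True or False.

p1 H@[#./#./../../..]: H20[#./#./##/../..]-1 H30[#./#./../##/..]+1* H40[#./#./../../##]-1
p2 V@[#./#./../##/..]: V01[##/##/../##/..]-1* V11[#./##/.#/##/..]-1
p3 H@[##/##/../##/..]: H20[##/##/##/##/..]+1* H40[##/##/../##/##]+1
p4 V@[##/##/##/##/..] terminal -1; root [#./#./../../..] d7

H winning at [#./#./../../..]: True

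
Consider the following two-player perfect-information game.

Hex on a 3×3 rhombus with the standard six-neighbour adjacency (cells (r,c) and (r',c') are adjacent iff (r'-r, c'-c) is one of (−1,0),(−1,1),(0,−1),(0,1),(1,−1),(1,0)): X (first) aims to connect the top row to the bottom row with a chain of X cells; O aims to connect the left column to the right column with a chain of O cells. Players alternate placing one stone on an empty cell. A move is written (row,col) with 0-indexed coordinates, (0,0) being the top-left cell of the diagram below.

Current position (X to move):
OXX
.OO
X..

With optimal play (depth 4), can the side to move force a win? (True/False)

X winning at [OXX/.OO/X..]: True

ply 1, X at OXX/.OO/X.. | (1,0)=+1→OXX/XOO/X..*; (2,1)=-1→OXX/.OO/XX.; (2,2)=-1→OXX/.OO/X.X
ply 2: OXX/XOO/X.. is terminal -1 (O); from OXX/.OO/X.. depth 4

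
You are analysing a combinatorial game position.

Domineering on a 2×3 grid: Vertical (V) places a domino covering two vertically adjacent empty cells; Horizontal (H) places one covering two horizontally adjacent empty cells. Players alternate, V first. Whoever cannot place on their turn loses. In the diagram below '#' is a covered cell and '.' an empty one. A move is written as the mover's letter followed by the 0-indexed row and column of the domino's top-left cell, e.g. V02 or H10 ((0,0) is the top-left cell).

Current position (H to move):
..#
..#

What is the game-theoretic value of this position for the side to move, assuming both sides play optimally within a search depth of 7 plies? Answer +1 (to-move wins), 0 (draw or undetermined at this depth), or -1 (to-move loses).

ply 1, H at ..#/..# | H00=+1→###/..#*; H10=+1→..#/###
ply 2: ###/..# is terminal -1 (V); from ..#/..# depth 7

value(..#/..#, H) = +1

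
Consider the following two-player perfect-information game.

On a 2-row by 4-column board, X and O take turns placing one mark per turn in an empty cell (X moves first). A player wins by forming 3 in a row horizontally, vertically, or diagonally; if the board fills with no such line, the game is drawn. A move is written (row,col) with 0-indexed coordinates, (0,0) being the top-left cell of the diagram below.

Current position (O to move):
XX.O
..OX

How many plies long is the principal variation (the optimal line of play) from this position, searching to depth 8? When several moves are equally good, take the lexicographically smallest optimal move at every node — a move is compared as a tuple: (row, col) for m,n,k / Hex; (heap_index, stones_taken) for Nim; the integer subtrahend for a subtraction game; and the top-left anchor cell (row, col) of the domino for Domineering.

p1 O@[XX.O/..OX]: (0,2)[XXOO/..OX]+0* (1,0)[XX.O/O.OX]-1 (1,1)[XX.O/.OOX]-1
p2 X@[XXOO/..OX]: (1,0)[XXOO/X.OX]+0* (1,1)[XXOO/.XOX]+0
p3 O@[XXOO/X.OX]: (1,1)[XXOO/XOOX]+0*
p4 X@[XXOO/XOOX] terminal +0; root [XX.O/..OX] d8

PV length from [XX.O/..OX]: 3 plies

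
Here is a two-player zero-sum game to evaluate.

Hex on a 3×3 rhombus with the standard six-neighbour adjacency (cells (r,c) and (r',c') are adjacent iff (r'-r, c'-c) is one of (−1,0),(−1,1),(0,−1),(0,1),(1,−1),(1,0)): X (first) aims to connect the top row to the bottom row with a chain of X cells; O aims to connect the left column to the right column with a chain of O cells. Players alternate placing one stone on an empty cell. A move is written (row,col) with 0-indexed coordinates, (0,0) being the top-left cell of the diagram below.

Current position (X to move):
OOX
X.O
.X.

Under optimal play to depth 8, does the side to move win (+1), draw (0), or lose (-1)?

ply 1, X at OOX/X.O/.X. | (1,1)=+1→OOX/XXO/.X.*; (2,0)=-1→OOX/X.O/XX.; (2,2)=-1→OOX/X.O/.XX
ply 2: OOX/XXO/.X. is terminal -1 (O); from OOX/X.O/.X. depth 8

value(OOX/X.O/.X., X) = +1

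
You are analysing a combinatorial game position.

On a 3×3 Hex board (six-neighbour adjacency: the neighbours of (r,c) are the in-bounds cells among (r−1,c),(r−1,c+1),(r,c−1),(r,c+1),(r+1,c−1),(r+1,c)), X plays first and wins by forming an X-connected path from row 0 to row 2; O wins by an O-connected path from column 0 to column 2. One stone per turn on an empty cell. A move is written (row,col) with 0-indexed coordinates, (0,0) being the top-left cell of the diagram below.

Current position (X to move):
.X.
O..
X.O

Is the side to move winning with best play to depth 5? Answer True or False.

[.X./O../X.O] X move#1: (0,0):-1/XX./O../X.O, (0,2):-1/.XX/O../X.O, (1,1):+1/.X./OX./X.O*, (1,2):-1/.X./O.X/X.O, (2,1):-1/.X./O../XXO
[.X./OX./X.O] end (terminal -1, O#2); searched .X./O../X.O to 5

X winning at [.X./O../X.O]: True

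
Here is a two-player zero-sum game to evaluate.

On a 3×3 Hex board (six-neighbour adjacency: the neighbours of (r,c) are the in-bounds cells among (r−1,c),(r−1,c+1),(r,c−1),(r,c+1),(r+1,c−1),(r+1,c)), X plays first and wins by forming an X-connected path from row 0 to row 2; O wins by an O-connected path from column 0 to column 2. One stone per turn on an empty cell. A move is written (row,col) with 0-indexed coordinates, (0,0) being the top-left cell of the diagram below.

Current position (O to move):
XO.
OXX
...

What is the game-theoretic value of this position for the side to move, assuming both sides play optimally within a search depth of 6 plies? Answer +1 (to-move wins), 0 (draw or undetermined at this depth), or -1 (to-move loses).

value(XO./OXX/..., O) = +1

[XO./OXX/...] O move#1: (0,2):+1/XOO/OXX/...*, (2,0):-1/XO./OXX/O.., (2,1):-1/XO./OXX/.O., (2,2):-1/XO./OXX/..O
[XOO/OXX/...] end (terminal -1, X#2); searched XO./OXX/... to 6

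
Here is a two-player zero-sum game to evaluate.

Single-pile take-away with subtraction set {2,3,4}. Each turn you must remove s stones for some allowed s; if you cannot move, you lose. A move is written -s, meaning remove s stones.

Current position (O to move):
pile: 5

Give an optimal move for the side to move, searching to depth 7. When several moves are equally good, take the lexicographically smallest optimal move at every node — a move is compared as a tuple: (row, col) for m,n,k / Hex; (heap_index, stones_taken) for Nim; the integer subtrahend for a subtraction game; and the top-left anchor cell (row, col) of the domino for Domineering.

O's best at [5]: -4

[5] O move#1: -2:-1/3, -3:-1/2, -4:+1/1*
[1] end (terminal -1, X#2); searched 5 to 7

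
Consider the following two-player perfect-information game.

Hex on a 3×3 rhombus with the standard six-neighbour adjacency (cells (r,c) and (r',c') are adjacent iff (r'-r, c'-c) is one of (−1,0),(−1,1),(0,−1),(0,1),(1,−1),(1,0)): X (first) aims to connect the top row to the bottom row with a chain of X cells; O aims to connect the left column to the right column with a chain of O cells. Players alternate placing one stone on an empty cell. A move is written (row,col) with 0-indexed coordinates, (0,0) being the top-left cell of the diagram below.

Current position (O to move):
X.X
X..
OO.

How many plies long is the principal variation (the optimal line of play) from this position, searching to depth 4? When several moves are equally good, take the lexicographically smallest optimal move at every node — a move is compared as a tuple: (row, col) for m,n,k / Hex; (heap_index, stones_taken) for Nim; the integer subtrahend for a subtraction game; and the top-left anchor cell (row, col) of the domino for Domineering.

p1 O@[X.X/X../OO.]: (0,1)[XOX/X../OO.]+1* (1,1)[X.X/XO./OO.]+1 (1,2)[X.X/X.O/OO.]+1 (2,2)[X.X/X../OOO]+1
p2 X@[XOX/X../OO.]: (1,1)[XOX/XX./OO.]-1* (1,2)[XOX/X.X/OO.]-1 (2,2)[XOX/X../OOX]-1
p3 O@[XOX/XX./OO.]: (1,2)[XOX/XXO/OO.]+1* (2,2)[XOX/XX./OOO]+1
p4 X@[XOX/XXO/OO.] terminal -1; root [X.X/X../OO.] d4

PV length from [X.X/X../OO.]: 3 plies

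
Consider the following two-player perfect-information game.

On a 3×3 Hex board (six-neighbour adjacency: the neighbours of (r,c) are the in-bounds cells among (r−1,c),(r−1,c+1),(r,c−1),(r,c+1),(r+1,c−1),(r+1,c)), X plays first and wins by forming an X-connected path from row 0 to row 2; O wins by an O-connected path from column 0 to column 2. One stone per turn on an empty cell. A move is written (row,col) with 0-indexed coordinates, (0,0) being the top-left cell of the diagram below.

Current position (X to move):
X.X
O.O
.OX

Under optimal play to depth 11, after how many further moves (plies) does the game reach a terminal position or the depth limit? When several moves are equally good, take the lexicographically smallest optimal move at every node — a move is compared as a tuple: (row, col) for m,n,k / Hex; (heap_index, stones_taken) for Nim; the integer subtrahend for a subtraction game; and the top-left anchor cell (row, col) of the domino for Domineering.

[X.X/O.O/.OX] X move#1: (0,1):-1/XXX/O.O/.OX*, (1,1):-1/X.X/OXO/.OX, (2,0):-1/X.X/O.O/XOX
[XXX/O.O/.OX] O move#2: (1,1):+1/XXX/OOO/.OX*, (2,0):+1/XXX/O.O/OOX
[XXX/OOO/.OX] end (terminal -1, X#3); searched X.X/O.O/.OX to 11

PV length from [X.X/O.O/.OX]: 2 plies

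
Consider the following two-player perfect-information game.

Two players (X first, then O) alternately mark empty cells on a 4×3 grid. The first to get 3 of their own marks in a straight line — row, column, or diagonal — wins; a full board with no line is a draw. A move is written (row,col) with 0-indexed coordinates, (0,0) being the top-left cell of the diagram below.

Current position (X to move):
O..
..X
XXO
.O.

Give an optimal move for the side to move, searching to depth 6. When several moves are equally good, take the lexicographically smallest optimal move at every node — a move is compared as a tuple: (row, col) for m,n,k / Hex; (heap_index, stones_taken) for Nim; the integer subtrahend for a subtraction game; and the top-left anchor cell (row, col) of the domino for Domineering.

p1 X@[O../..X/XXO/.O.]: (0,1)[OX./..X/XXO/.O.]-1 (0,2)[O.X/..X/XXO/.O.]-1 (1,0)[O../X.X/XXO/.O.]-1 (1,1)[O../.XX/XXO/.O.]+1* (3,0)[O../..X/XXO/XO.]+1 (3,2)[O../..X/XXO/.OX]-1
p2 O@[O../.XX/XXO/.O.]: (0,1)[OO./.XX/XXO/.O.]-1* (0,2)[O.O/.XX/XXO/.O.]-1 (1,0)[O../OXX/XXO/.O.]-1 (3,0)[O../.XX/XXO/OO.]-1 (3,2)[O../.XX/XXO/.OO]-1
p3 X@[OO./.XX/XXO/.O.]: (0,2)[OOX/.XX/XXO/.O.]+1* (1,0)[OO./XXX/XXO/.O.]+1 (3,0)[OO./.XX/XXO/XO.]+1 (3,2)[OO./.XX/XXO/.OX]-1
p4 O@[OOX/.XX/XXO/.O.] terminal -1; root [O../..X/XXO/.O.] d6

X's best at [O../..X/XXO/.O.]: (1,1)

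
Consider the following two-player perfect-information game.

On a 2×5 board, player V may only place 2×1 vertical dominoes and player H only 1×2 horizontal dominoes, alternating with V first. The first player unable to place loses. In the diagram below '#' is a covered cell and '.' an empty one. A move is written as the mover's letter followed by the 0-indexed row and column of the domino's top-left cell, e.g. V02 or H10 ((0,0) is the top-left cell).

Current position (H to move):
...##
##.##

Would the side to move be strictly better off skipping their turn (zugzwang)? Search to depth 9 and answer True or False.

ply 1, H at ...##/##.## | H00=-1→##.##/##.##; H01=+1→.####/##.##*
ply 2: .####/##.## is terminal -1 (V); from ...##/##.## depth 9
if H skipped the turn, V would face:
~ ply 1, V at ...##/##.## | V02=-1→..###/#####*
~ ply 2, H at ..###/##### | H00=+1→#####/#####*
~ ply 3: #####/##### is terminal -1 (V); from ...##/##.## depth 9
compare (H): move=+1 vs pass=+1

zugzwang(...##/##.##, H) = False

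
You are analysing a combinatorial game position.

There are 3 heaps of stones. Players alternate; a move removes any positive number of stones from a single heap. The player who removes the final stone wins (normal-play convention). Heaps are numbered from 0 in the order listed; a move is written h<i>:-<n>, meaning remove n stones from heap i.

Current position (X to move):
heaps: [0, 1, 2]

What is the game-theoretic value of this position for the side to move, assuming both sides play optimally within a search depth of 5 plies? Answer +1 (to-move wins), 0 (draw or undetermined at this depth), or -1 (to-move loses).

p1 X@[(0,1,2)]: h1:-1[(0,0,2)]-1 h2:-1[(0,1,1)]+1* h2:-2[(0,1,0)]-1
p2 O@[(0,1,1)]: h1:-1[(0,0,1)]-1* h2:-1[(0,1,0)]-1
p3 X@[(0,0,1)]: h2:-1[(0,0,0)]+1*
p4 O@[(0,0,0)] terminal -1; root [(0,1,2)] d5

value((0,1,2), X) = +1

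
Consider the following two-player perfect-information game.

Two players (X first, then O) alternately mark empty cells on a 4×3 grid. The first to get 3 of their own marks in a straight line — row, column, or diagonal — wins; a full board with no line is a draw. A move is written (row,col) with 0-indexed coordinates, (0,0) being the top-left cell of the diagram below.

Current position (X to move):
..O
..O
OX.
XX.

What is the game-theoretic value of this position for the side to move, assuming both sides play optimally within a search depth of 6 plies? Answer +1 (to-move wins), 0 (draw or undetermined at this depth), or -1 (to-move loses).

value(..O/..O/OX./XX., X) = +1

ply 1, X at ..O/..O/OX./XX. | (0,0)=-1→X.O/..O/OX./XX.; (0,1)=-1→.XO/..O/OX./XX.; (1,0)=-1→..O/X.O/OX./XX.; (1,1)=+1→..O/.XO/OX./XX.*; (2,2)=-1→..O/..O/OXX/XX.; (3,2)=+1→..O/..O/OX./XXX
ply 2: ..O/.XO/OX./XX. is terminal -1 (O); from ..O/..O/OX./XX. depth 6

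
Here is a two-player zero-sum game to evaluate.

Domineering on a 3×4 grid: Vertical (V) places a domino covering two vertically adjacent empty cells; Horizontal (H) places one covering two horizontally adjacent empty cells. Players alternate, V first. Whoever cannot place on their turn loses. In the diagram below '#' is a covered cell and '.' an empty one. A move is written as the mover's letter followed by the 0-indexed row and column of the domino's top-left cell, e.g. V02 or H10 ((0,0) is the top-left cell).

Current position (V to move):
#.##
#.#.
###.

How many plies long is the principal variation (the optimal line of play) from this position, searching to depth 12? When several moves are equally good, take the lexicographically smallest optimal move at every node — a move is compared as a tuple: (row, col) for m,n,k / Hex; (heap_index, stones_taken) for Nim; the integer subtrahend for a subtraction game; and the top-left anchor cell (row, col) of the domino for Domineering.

p1 V@[#.##/#.#./###.]: V01[####/###./###.]+1* V13[#.##/#.##/####]+1
p2 H@[####/###./###.] terminal -1; root [#.##/#.#./###.] d12

PV length from [#.##/#.#./###.]: 1 ply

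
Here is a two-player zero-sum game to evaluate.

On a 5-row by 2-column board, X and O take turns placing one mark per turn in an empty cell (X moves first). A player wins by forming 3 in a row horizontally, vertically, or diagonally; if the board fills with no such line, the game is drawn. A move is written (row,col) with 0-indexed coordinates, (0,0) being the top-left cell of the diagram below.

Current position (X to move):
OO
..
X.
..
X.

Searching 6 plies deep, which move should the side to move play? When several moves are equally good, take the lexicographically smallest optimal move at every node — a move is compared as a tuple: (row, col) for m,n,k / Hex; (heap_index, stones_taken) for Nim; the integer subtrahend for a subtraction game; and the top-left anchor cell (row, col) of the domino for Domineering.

X's best at [OO/../X./../X.]: (2,1)

p1 X@[OO/../X./../X.]: (1,0)[OO/X./X./../X.]+0 (1,1)[OO/.X/X./../X.]+0 (2,1)[OO/../XX/../X.]+1* (3,0)[OO/../X./X./X.]+1 (3,1)[OO/../X./.X/X.]+1 (4,1)[OO/../X./../XX]+0
p2 O@[OO/../XX/../X.]: (1,0)[OO/O./XX/../X.]-1* (1,1)[OO/.O/XX/../X.]-1 (3,0)[OO/../XX/O./X.]-1 (3,1)[OO/../XX/.O/X.]-1 (4,1)[OO/../XX/../XO]-1
p3 X@[OO/O./XX/../X.]: (1,1)[OO/OX/XX/../X.]+1* (3,0)[OO/O./XX/X./X.]+1 (3,1)[OO/O./XX/.X/X.]+1 (4,1)[OO/O./XX/../XX]+1
p4 O@[OO/OX/XX/../X.]: (3,0)[OO/OX/XX/O./X.]-1* (3,1)[OO/OX/XX/.O/X.]-1 (4,1)[OO/OX/XX/../XO]-1
p5 X@[OO/OX/XX/O./X.]: (3,1)[OO/OX/XX/OX/X.]+1* (4,1)[OO/OX/XX/O./XX]+0
p6 O@[OO/OX/XX/OX/X.] terminal -1; root [OO/../X./../X.] d6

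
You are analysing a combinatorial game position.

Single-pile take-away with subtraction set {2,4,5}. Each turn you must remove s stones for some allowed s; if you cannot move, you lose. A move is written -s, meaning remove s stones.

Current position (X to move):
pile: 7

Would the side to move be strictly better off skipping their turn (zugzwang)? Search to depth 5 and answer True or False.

zugzwang(7, X) = True

p1 X@[7]: -2[5]-1* -4[3]-1 -5[2]-1
p2 O@[5]: -2[3]-1 -4[1]+1* -5[0]+1
p3 X@[1] terminal -1; root [7] d5
suppose X passes — search the same position with O to move:
pass> p1 O@[7]: -2[5]-1* -4[3]-1 -5[2]-1
pass> p2 X@[5]: -2[3]-1 -4[1]+1* -5[0]+1
pass> p3 O@[1] terminal -1; root [7] d5
for X: play -1, pass +1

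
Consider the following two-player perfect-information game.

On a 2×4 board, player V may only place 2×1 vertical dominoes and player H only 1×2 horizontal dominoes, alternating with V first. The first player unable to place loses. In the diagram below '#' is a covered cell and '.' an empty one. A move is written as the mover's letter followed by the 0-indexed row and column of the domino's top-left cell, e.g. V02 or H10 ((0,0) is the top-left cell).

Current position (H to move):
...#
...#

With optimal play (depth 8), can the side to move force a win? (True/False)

ply 1, H at ...#/...# | H00=+1→##.#/...#*; H01=+1→.###/...#; H10=+1→...#/##.#; H11=+1→...#/.###
ply 2, V at ##.#/...# | V02=-1→####/..##*
ply 3, H at ####/..## | H10=+1→####/####*
ply 4: ####/#### is terminal -1 (V); from ...#/...# depth 8

H winning at [...#/...#]: True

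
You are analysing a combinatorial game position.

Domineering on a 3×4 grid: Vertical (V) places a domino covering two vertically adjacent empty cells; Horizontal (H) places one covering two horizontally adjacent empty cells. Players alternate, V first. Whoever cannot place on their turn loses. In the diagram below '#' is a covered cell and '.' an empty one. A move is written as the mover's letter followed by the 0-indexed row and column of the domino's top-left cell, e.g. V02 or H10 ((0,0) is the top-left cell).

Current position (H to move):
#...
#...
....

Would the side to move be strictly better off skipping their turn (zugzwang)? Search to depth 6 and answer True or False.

[#.../#.../....] H move#1: H01:-1/###./#.../...., H02:-1/#.##/#.../...., H11:+1/#.../###./....*, H12:+1/#.../#.##/...., H20:-1/#.../#.../##.., H21:-1/#.../#.../.##., H22:-1/#.../#.../..##
[#.../###./....] V move#2: V03:-1/#..#/####/....*, V13:-1/#.../####/...#
[#..#/####/....] H move#3: H01:+1/####/####/....*, H20:+1/#..#/####/##.., H21:+1/#..#/####/.##., H22:+1/#..#/####/..##
[####/####/....] end (terminal -1, V#4); searched #.../#.../.... to 6
if H skipped the turn, V would face:
~ [#.../#.../....] V move#1: V01:-1/##../##../...., V02:+1/#.#./#.#./....*, V03:-1/#..#/#..#/...., V11:-1/#.../##../.#.., V12:+1/#.../#.#./..#., V13:-1/#.../#..#/...#
~ [#.#./#.#./....] H move#2: H20:-1/#.#./#.#./##..*, H21:-1/#.#./#.#./.##., H22:-1/#.#./#.#./..##
~ [#.#./#.#./##..] V move#3: V01:+1/###./###./##..*, V03:+1/#.##/#.##/##.., V13:+1/#.#./#.##/##.#
~ [###./###./##..] H move#4: H22:-1/###./###./####*
~ [###./###./####] V move#5: V03:+1/####/####/####*
~ [####/####/####] end (terminal -1, H#6); searched #.../#.../.... to 6
compare (H): move=+1 vs pass=-1

zugzwang(#.../#.../...., H) = False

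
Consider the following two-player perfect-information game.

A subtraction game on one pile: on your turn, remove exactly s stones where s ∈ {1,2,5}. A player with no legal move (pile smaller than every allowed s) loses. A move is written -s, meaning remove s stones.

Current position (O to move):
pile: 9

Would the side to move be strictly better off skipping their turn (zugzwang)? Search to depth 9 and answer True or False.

p1 O@[9]: -1[8]-1* -2[7]-1 -5[4]-1
p2 X@[8]: -1[7]-1 -2[6]+1* -5[3]+1
p3 O@[6]: -1[5]-1* -2[4]-1 -5[1]-1
p4 X@[5]: -1[4]-1 -2[3]+1* -5[0]+1
p5 O@[3]: -1[2]-1* -2[1]-1
p6 X@[2]: -1[1]-1 -2[0]+1*
p7 O@[0] terminal -1; root [9] d9
pass branch (X moves first from the same position):
  | p1 X@[9]: -1[8]-1* -2[7]-1 -5[4]-1
  | p2 O@[8]: -1[7]-1 -2[6]+1* -5[3]+1
  | p3 X@[6]: -1[5]-1* -2[4]-1 -5[1]-1
  | p4 O@[5]: -1[4]-1 -2[3]+1* -5[0]+1
  | p5 X@[3]: -1[2]-1* -2[1]-1
  | p6 O@[2]: -1[1]-1 -2[0]+1*
  | p7 X@[0] terminal -1; root [9] d9
O moving scores -1; O passing scores +1

zugzwang(9, O) = True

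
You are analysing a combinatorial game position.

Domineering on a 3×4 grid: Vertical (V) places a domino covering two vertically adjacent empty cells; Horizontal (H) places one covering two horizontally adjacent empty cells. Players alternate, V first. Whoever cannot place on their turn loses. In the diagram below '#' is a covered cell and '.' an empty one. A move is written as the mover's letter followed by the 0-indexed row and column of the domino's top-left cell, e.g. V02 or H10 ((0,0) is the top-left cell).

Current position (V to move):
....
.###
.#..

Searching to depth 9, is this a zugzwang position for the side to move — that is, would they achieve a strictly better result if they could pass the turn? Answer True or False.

zugzwang(..../.###/.#.., V) = False

[..../.###/.#..] V move#1: V00:-1/#.../####/.#..*, V10:-1/..../####/##..
[#.../####/.#..] H move#2: H01:+1/###./####/.#..*, H02:+1/#.##/####/.#.., H22:+1/#.../####/.###
[###./####/.#..] end (terminal -1, V#3); searched ..../.###/.#.. to 9
if V skipped the turn, H would face:
~ [..../.###/.#..] H move#1: H00:+1/##../.###/.#..*, H01:+1/.##./.###/.#.., H02:+1/..##/.###/.#.., H22:+1/..../.###/.###
~ [##../.###/.#..] V move#2: V10:-1/##../####/##..*
~ [##../####/##..] H move#3: H02:+1/####/####/##..*, H22:+1/##../####/####
~ [####/####/##..] end (terminal -1, V#4); searched ..../.###/.#.. to 9
compare (V): move=-1 vs pass=-1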